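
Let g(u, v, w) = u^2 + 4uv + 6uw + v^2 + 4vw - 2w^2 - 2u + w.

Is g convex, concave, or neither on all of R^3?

g is quadratic, so its Hessian is the constant matrix H = [[2, 4, 6], [4, 2, 4], [6, 4, -4]].
Leading principal minors: 2, -12, 136.
Neither pattern holds ⇒ H is indefinite ⇒ neither convex nor concave.

neither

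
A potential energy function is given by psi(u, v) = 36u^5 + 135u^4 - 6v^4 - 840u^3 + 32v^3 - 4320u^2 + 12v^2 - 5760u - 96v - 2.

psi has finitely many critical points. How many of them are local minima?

2

psi separates as a function of u plus a function of v, so ∇psi=0 decouples.
∂psi/∂u = 180(u - 4)(u + 1)(u + 2)(u + 4) = 0 at u ∈ {-4, -2, -1, 4}; ∂psi/∂v = -24(v - 4)(v - 1)(v + 1) = 0 at v ∈ {-1, 1, 4}.
The Hessian is diagonal: diag(psi_uu, psi_vv). Second derivatives: psi_uu(-4)=-8640, psi_uu(-2)=2160, psi_uu(-1)=-2700, psi_uu(4)=43200; psi_vv(-1)=-240, psi_vv(1)=144, psi_vv(4)=-360.
Local minima occur where both diagonal entries positive: (-2, 1), (4, 1). Count: 2.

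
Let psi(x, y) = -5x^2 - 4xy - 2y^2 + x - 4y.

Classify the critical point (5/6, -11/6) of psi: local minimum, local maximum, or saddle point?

local maximum

The Hessian of psi is constant: H = [[-10, -4], [-4, -4]].
det(H) = (-10)·(-4) − (-4)² = 24.
det(H) > 0 and tr(H) = -14 < 0, so H is negative definite and the point is a local maximum.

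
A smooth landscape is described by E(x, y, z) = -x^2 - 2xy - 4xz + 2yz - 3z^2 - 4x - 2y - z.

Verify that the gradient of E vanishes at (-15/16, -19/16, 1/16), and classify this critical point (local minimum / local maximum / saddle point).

saddle point

∇E = (-2x - 2y - 4z - 4, -2x + 2z - 2, -4x + 2y - 6z - 1); substituting (-15/16, -19/16, 1/16) gives ∇E = (0, 0, 0), so (-15/16, -19/16, 1/16) is indeed a critical point.
The Hessian is constant: H = [[-2, -2, -4], [-2, 0, 2], [-4, 2, -6]].
Leading principal minors: Δ₁ = -2, Δ₂ = -4, Δ₃ = 64.
The minors fit neither the all-positive nor the alternating-sign pattern, so H is indefinite: a saddle point.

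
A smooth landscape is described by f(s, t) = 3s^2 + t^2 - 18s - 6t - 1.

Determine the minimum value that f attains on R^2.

f(s,t) separates as P(s) + Q(t) − 1, so its minimum is min P + min Q − 1.
P'(s) = 6s - 18 vanishes at s ∈ {3}; Q'(t) = 2(t - 3) vanishes at t ∈ {3}.
Local minima of P (where P''>0): P(3)=-27. Local minima of Q: Q(3)=-9.
So the global minimum of f is P(3) + Q(3) − 1 = -27 − 9 − 1 = -37, attained at (3, 3).

-37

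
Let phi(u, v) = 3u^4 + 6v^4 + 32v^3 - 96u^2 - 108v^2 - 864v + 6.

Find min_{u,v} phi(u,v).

-2976

phi(u,v) separates as P(u) + Q(v) + 6, so its minimum is min P + min Q + 6.
P'(u) = 12u(u - 4)(u + 4) vanishes at u ∈ {-4, 0, 4}; Q'(v) = 24(v - 3)(v + 3)(v + 4) vanishes at v ∈ {-4, -3, 3}.
Local minima of P (where P''>0): P(-4)=-768, P(4)=-768. Local minima of Q: Q(-4)=1216, Q(3)=-2214.
So the global minimum of phi is P(-4) + Q(3) + 6 = -768 − 2214 + 6 = -2976, attained at (-4, 3).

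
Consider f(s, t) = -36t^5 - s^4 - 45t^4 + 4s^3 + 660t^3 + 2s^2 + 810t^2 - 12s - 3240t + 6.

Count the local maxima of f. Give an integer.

f separates as a function of s plus a function of t, so ∇f=0 decouples.
∂f/∂s = -4(s - 3)(s - 1)(s + 1) = 0 at s ∈ {-1, 1, 3}; ∂f/∂t = -180(t - 3)(t - 1)(t + 2)(t + 3) = 0 at t ∈ {-3, -2, 1, 3}.
The Hessian is diagonal: diag(f_ss, f_tt). Second derivatives: f_ss(-1)=-32, f_ss(1)=16, f_ss(3)=-32; f_tt(-3)=4320, f_tt(-2)=-2700, f_tt(1)=4320, f_tt(3)=-10800.
Local maxima occur where both diagonal entries negative: (-1, -2), (-1, 3), (3, -2), (3, 3). Count: 4.

4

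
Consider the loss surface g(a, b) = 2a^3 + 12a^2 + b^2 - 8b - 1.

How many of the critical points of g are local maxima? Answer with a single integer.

g separates as a function of a plus a function of b, so ∇g=0 decouples.
∂g/∂a = 6a(a + 4) = 0 at a ∈ {-4, 0}; ∂g/∂b = 2(b - 4) = 0 at b ∈ {4}.
The Hessian is diagonal: diag(g_aa, g_bb). Second derivatives: g_aa(-4)=-24, g_aa(0)=24; g_bb(4)=2.
Local maxima occur where both diagonal entries negative: none. Count: 0.

0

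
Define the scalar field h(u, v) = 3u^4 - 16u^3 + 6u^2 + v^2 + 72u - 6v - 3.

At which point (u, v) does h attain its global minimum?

(-1, 3)

h(u,v) separates as P(u) + Q(v) − 3, so its minimum is min P + min Q − 3.
P'(u) = 12(u - 3)(u - 2)(u + 1) vanishes at u ∈ {-1, 2, 3}; Q'(v) = 2v - 6 vanishes at v ∈ {3}.
Local minima of P (where P''>0): P(-1)=-47, P(3)=81. Local minima of Q: Q(3)=-9.
So the global minimum of h is P(-1) + Q(3) − 3 = -47 − 9 − 3 = -59, attained at (-1, 3).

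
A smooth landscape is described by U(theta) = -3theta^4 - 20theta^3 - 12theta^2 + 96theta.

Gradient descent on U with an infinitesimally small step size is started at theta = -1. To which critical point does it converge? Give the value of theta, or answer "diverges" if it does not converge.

-2

U'(theta) = -12(theta - 1)(theta + 2)(theta + 4), so U'(-1) = 72.
Gradient descent moves in the -U' direction, i.e. theta is decreasing.
The nearest critical point in that direction is theta = -2, where U'' = 72 > 0 (a local minimum). The iterate converges there.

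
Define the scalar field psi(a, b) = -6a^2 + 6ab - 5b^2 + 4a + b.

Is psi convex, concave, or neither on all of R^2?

concave

psi is quadratic, so its Hessian is the constant matrix H = [[-12, 6], [6, -10]].
det(H) = 84, tr(H) = -22.
det(H) > 0 and tr(H) < 0, so H is negative definite everywhere: concave.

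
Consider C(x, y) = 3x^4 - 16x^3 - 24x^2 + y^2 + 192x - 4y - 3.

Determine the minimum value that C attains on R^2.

-311

C(x,y) separates as P(x) + Q(y) − 3, so its minimum is min P + min Q − 3.
P'(x) = 12(x - 4)(x - 2)(x + 2) vanishes at x ∈ {-2, 2, 4}; Q'(y) = 2y - 4 vanishes at y ∈ {2}.
Local minima of P (where P''>0): P(-2)=-304, P(4)=128. Local minima of Q: Q(2)=-4.
So the global minimum of C is P(-2) + Q(2) − 3 = -304 − 4 − 3 = -311, attained at (-2, 2).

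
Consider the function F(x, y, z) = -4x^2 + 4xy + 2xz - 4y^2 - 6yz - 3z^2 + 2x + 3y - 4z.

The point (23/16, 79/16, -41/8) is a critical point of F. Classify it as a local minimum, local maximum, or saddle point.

local maximum

The Hessian is constant: H = [[-8, 4, 2], [4, -8, -6], [2, -6, -6]].
Leading principal minors: Δ₁ = -8, Δ₂ = 48, Δ₃ = -64.
The minors alternate sign starting negative (−, +, −), so H is negative definite: a local maximum.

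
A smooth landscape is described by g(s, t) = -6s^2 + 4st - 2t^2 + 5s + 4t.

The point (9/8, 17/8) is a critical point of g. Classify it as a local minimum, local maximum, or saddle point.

The Hessian of g is constant: H = [[-12, 4], [4, -4]].
det(H) = (-12)·(-4) − 4² = 32.
det(H) > 0 and tr(H) = -16 < 0, so H is negative definite and the point is a local maximum.

local maximum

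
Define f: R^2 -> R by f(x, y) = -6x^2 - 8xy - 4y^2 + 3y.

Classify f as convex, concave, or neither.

concave

f is quadratic, so its Hessian is the constant matrix H = [[-12, -8], [-8, -8]].
det(H) = 32, tr(H) = -20.
det(H) > 0 and tr(H) < 0, so H is negative definite everywhere: concave.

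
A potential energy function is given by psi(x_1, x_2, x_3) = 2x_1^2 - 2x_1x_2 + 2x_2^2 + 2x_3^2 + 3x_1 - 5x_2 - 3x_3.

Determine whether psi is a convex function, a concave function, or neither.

convex

psi is quadratic, so its Hessian is the constant matrix H = [[4, -2, 0], [-2, 4, 0], [0, 0, 4]].
Leading principal minors: 4, 12, 48.
All positive ⇒ H ≻ 0 ⇒ convex.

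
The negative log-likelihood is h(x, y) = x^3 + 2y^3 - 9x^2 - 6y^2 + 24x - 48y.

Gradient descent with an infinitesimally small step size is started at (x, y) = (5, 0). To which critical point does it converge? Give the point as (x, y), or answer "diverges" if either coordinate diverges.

h is separable, so gradient descent decouples: x follows -∂h/∂x, y follows -∂h/∂y.
∂h/∂x = 3(x - 4)(x - 2); at x=5 this is 9, so x decreases.
∂h/∂y = 6(y - 4)(y + 2); at y=0 this is -48, so y increases.
x converges to its nearest critical value 4 (a local min of the x-part); y converges to 4. The iterate converges to (4, 4).

(4, 4)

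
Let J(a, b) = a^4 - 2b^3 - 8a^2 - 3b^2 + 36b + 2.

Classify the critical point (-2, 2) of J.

The mixed partial ∂²J/∂a∂b is 0, so the Hessian at any point is diag(J_aa, J_bb) = diag(4(3a^2 - 4), -6(2b + 1)).
At (-2, 2): H = diag(32, -30).
The eigenvalues have opposite signs, so H is indefinite: a saddle point.

saddle point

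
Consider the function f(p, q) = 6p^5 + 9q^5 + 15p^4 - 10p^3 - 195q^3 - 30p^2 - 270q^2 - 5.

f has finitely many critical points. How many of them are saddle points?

8

f separates as a function of p plus a function of q, so ∇f=0 decouples.
∂f/∂p = 30p(p - 1)(p + 1)(p + 2) = 0 at p ∈ {-2, -1, 0, 1}; ∂f/∂q = 45q(q - 4)(q + 1)(q + 3) = 0 at q ∈ {-3, -1, 0, 4}.
The Hessian is diagonal: diag(f_pp, f_qq). Second derivatives: f_pp(-2)=-180, f_pp(-1)=60, f_pp(0)=-60, f_pp(1)=180; f_qq(-3)=-1890, f_qq(-1)=450, f_qq(0)=-540, f_qq(4)=6300.
Saddle points occur where the two diagonal entries have opposite signs: (-2, -1), (-2, 4), (-1, -3), (-1, 0), (0, -1), (0, 4), (1, -3), (1, 0). Count: 8.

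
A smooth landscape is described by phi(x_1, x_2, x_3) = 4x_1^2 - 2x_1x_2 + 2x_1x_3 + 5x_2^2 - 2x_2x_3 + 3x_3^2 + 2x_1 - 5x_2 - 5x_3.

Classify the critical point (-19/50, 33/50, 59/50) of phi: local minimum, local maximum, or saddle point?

The Hessian is constant: H = [[8, -2, 2], [-2, 10, -2], [2, -2, 6]].
Leading principal minors: Δ₁ = 8, Δ₂ = 76, Δ₃ = 400.
All leading minors are positive, so H is positive definite: a local minimum.

local minimum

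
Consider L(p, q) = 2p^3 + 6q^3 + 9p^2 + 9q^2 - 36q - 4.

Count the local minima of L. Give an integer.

L separates as a function of p plus a function of q, so ∇L=0 decouples.
∂L/∂p = 6p(p + 3) = 0 at p ∈ {-3, 0}; ∂L/∂q = 18(q - 1)(q + 2) = 0 at q ∈ {-2, 1}.
The Hessian is diagonal: diag(L_pp, L_qq). Second derivatives: L_pp(-3)=-18, L_pp(0)=18; L_qq(-2)=-54, L_qq(1)=54.
Local minima occur where both diagonal entries positive: (0, 1). Count: 1.

1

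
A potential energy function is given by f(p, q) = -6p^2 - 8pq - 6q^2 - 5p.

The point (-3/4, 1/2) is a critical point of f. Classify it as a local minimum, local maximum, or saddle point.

local maximum

The Hessian of f is constant: H = [[-12, -8], [-8, -12]].
det(H) = (-12)·(-12) − (-8)² = 80.
det(H) > 0 and tr(H) = -24 < 0, so H is negative definite and the point is a local maximum.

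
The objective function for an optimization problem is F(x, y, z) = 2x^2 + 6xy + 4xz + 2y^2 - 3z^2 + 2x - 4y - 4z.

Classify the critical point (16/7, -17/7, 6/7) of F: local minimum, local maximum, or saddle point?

saddle point

The Hessian is constant: H = [[4, 6, 4], [6, 4, 0], [4, 0, -6]].
Leading principal minors: Δ₁ = 4, Δ₂ = -20, Δ₃ = 56.
The minors fit neither the all-positive nor the alternating-sign pattern, so H is indefinite: a saddle point.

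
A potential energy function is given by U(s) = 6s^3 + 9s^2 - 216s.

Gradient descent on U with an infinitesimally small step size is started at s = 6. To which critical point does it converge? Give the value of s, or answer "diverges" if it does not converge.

U'(s) = 18(s - 3)(s + 4), so U'(6) = 540.
Gradient descent moves in the -U' direction, i.e. s is decreasing.
The nearest critical point in that direction is s = 3, where U'' = 126 > 0 (a local minimum). The iterate converges there.

3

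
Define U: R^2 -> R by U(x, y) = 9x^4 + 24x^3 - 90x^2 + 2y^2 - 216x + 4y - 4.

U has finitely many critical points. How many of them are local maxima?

U separates as a function of x plus a function of y, so ∇U=0 decouples.
∂U/∂x = 36(x - 2)(x + 1)(x + 3) = 0 at x ∈ {-3, -1, 2}; ∂U/∂y = 4(y + 1) = 0 at y ∈ {-1}.
The Hessian is diagonal: diag(U_xx, U_yy). Second derivatives: U_xx(-3)=360, U_xx(-1)=-216, U_xx(2)=540; U_yy(-1)=4.
Local maxima occur where both diagonal entries negative: none. Count: 0.

0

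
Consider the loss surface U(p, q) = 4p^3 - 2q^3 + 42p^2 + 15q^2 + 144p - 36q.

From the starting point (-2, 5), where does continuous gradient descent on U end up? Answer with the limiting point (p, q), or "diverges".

diverges

U is separable, so gradient descent decouples: p follows -∂U/∂p, q follows -∂U/∂q.
∂U/∂p = 12(p + 3)(p + 4); at p=-2 this is 24, so p decreases.
∂U/∂q = -6(q - 3)(q - 2); at q=5 this is -36, so q increases.
The q-coordinate has no critical point in that direction and runs off to infinity.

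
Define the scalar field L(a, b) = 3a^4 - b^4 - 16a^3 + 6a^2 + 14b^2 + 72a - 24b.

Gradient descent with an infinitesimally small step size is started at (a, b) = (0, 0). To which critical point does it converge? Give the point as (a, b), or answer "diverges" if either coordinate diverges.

L is separable, so gradient descent decouples: a follows -∂L/∂a, b follows -∂L/∂b.
∂L/∂a = 12(a - 3)(a - 2)(a + 1); at a=0 this is 72, so a decreases.
∂L/∂b = -4(b - 2)(b - 1)(b + 3); at b=0 this is -24, so b increases.
a converges to its nearest critical value -1 (a local min of the a-part); b converges to 1. The iterate converges to (-1, 1).

(-1, 1)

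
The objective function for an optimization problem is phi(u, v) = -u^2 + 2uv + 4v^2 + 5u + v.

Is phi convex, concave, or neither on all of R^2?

phi is quadratic, so its Hessian is the constant matrix H = [[-2, 2], [2, 8]].
det(H) = -20, tr(H) = 6.
det(H) < 0, so H is indefinite: neither convex nor concave.

neither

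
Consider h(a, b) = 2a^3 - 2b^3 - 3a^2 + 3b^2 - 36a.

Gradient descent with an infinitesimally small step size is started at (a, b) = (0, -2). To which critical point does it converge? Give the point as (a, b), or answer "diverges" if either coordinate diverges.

(3, 0)

h is separable, so gradient descent decouples: a follows -∂h/∂a, b follows -∂h/∂b.
∂h/∂a = 6(a - 3)(a + 2); at a=0 this is -36, so a increases.
∂h/∂b = -6b(b - 1); at b=-2 this is -36, so b increases.
a converges to its nearest critical value 3 (a local min of the a-part); b converges to 0. The iterate converges to (3, 0).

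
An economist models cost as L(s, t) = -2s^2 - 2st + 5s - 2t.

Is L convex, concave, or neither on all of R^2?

neither

L is quadratic, so its Hessian is the constant matrix H = [[-4, -2], [-2, 0]].
det(H) = -4, tr(H) = -4.
det(H) < 0, so H is indefinite: neither convex nor concave.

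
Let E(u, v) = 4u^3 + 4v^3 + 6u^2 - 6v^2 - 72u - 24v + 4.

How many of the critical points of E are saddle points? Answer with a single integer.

2

E separates as a function of u plus a function of v, so ∇E=0 decouples.
∂E/∂u = 12(u - 2)(u + 3) = 0 at u ∈ {-3, 2}; ∂E/∂v = 12(v - 2)(v + 1) = 0 at v ∈ {-1, 2}.
The Hessian is diagonal: diag(E_uu, E_vv). Second derivatives: E_uu(-3)=-60, E_uu(2)=60; E_vv(-1)=-36, E_vv(2)=36.
Saddle points occur where the two diagonal entries have opposite signs: (-3, 2), (2, -1). Count: 2.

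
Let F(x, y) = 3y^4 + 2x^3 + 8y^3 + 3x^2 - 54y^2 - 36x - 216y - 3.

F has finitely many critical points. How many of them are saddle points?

F separates as a function of x plus a function of y, so ∇F=0 decouples.
∂F/∂x = 6(x - 2)(x + 3) = 0 at x ∈ {-3, 2}; ∂F/∂y = 12(y - 3)(y + 2)(y + 3) = 0 at y ∈ {-3, -2, 3}.
The Hessian is diagonal: diag(F_xx, F_yy). Second derivatives: F_xx(-3)=-30, F_xx(2)=30; F_yy(-3)=72, F_yy(-2)=-60, F_yy(3)=360.
Saddle points occur where the two diagonal entries have opposite signs: (-3, -3), (-3, 3), (2, -2). Count: 3.

3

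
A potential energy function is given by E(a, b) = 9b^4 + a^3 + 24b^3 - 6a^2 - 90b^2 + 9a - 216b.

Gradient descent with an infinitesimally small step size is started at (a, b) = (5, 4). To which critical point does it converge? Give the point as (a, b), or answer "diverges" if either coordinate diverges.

(3, 2)

E is separable, so gradient descent decouples: a follows -∂E/∂a, b follows -∂E/∂b.
∂E/∂a = 3(a - 3)(a - 1); at a=5 this is 24, so a decreases.
∂E/∂b = 36(b - 2)(b + 1)(b + 3); at b=4 this is 2520, so b decreases.
a converges to its nearest critical value 3 (a local min of the a-part); b converges to 2. The iterate converges to (3, 2).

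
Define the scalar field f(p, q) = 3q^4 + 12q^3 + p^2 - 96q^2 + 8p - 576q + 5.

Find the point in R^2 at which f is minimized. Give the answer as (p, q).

f(p,q) separates as A(p) + B(q) + 5, so its minimum is min A + min B + 5.
A'(p) = 2p + 8 vanishes at p ∈ {-4}; B'(q) = 12(q - 4)(q + 3)(q + 4) vanishes at q ∈ {-4, -3, 4}.
Local minima of A (where A''>0): A(-4)=-16. Local minima of B: B(-4)=768, B(4)=-2304.
So the global minimum of f is A(-4) + B(4) + 5 = -16 − 2304 + 5 = -2315, attained at (-4, 4).

(-4, 4)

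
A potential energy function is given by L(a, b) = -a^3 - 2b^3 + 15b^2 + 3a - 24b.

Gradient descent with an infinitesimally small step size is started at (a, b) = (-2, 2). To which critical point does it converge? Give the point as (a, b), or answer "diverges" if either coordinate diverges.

(-1, 1)

L is separable, so gradient descent decouples: a follows -∂L/∂a, b follows -∂L/∂b.
∂L/∂a = -3(a - 1)(a + 1); at a=-2 this is -9, so a increases.
∂L/∂b = -6(b - 4)(b - 1); at b=2 this is 12, so b decreases.
a converges to its nearest critical value -1 (a local min of the a-part); b converges to 1. The iterate converges to (-1, 1).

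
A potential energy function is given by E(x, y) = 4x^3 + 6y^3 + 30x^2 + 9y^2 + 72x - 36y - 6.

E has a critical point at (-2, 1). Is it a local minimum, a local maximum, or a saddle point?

local minimum

The mixed partial ∂²E/∂x∂y is 0, so the Hessian at any point is diag(E_xx, E_yy) = diag(12(2x + 5), 18(2y + 1)).
At (-2, 1): H = diag(12, 54).
Both eigenvalues are positive, so H is positive definite: a local minimum.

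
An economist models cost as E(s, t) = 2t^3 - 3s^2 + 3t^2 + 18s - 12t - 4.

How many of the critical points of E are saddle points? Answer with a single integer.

E separates as a function of s plus a function of t, so ∇E=0 decouples.
∂E/∂s = -6(s - 3) = 0 at s ∈ {3}; ∂E/∂t = 6(t - 1)(t + 2) = 0 at t ∈ {-2, 1}.
The Hessian is diagonal: diag(E_ss, E_tt). Second derivatives: E_ss(3)=-6; E_tt(-2)=-18, E_tt(1)=18.
Saddle points occur where the two diagonal entries have opposite signs: (3, 1). Count: 1.

1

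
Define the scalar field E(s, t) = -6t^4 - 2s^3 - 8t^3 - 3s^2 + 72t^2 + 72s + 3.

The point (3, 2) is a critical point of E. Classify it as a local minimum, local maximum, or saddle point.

The mixed partial ∂²E/∂s∂t is 0, so the Hessian at any point is diag(E_ss, E_tt) = diag(-6(2s + 1), 24(-3t^2 - 2t + 6)).
At (3, 2): H = diag(-42, -240).
Both eigenvalues are negative, so H is negative definite: a local maximum.

local maximum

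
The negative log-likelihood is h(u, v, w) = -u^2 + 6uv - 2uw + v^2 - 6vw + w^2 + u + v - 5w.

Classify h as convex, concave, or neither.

neither

h is quadratic, so its Hessian is the constant matrix H = [[-2, 6, -2], [6, 2, -6], [-2, -6, 2]].
Leading principal minors: -2, -40, 128.
Neither pattern holds ⇒ H is indefinite ⇒ neither convex nor concave.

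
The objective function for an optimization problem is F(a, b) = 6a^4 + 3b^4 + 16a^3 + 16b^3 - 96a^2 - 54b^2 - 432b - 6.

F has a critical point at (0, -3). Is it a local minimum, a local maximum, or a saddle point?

local maximum

The mixed partial ∂²F/∂a∂b is 0, so the Hessian at any point is diag(F_aa, F_bb) = diag(24(3a^2 + 4a - 8), 12(3b^2 + 8b - 9)).
At (0, -3): H = diag(-192, -72).
Both eigenvalues are negative, so H is negative definite: a local maximum.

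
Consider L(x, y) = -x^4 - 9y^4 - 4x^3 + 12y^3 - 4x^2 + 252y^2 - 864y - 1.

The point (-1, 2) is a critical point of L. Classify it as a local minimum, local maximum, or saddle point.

The mixed partial ∂²L/∂x∂y is 0, so the Hessian at any point is diag(L_xx, L_yy) = diag(-4(3x^2 + 6x + 2), 36(-3y^2 + 2y + 14)).
At (-1, 2): H = diag(4, 216).
Both eigenvalues are positive, so H is positive definite: a local minimum.

local minimum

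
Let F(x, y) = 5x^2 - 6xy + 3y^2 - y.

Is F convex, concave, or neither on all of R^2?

F is quadratic, so its Hessian is the constant matrix H = [[10, -6], [-6, 6]].
det(H) = 24, tr(H) = 16.
det(H) > 0 and tr(H) > 0, so H is positive definite everywhere: convex.

convex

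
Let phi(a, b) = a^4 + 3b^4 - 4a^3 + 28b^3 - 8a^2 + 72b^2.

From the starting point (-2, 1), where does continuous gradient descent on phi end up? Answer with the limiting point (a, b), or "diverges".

(-1, 0)

phi is separable, so gradient descent decouples: a follows -∂phi/∂a, b follows -∂phi/∂b.
∂phi/∂a = 4a(a - 4)(a + 1); at a=-2 this is -48, so a increases.
∂phi/∂b = 12b(b + 3)(b + 4); at b=1 this is 240, so b decreases.
a converges to its nearest critical value -1 (a local min of the a-part); b converges to 0. The iterate converges to (-1, 0).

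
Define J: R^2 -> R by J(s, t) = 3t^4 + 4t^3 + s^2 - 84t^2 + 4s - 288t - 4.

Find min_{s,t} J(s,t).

-1480

J(s,t) separates as P(s) + Q(t) − 4, so its minimum is min P + min Q − 4.
P'(s) = 2s + 4 vanishes at s ∈ {-2}; Q'(t) = 12(t - 4)(t + 2)(t + 3) vanishes at t ∈ {-3, -2, 4}.
Local minima of P (where P''>0): P(-2)=-4. Local minima of Q: Q(-3)=243, Q(4)=-1472.
So the global minimum of J is P(-2) + Q(4) − 4 = -4 − 1472 − 4 = -1480, attained at (-2, 4).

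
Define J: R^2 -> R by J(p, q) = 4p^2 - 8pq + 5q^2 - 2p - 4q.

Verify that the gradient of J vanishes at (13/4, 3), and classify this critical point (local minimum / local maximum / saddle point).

local minimum

∇J = (8p - 8q - 2, -8p + 10q - 4); substituting (13/4, 3) gives ∇J = (0, 0), so (13/4, 3) is indeed a critical point.
The Hessian of J is constant: H = [[8, -8], [-8, 10]].
det(H) = 8·10 − (-8)² = 16.
det(H) > 0 and tr(H) = 18 > 0, so H is positive definite and the point is a local minimum.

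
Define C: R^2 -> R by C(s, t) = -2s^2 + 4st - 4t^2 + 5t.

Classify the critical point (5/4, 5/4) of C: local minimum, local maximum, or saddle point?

The Hessian of C is constant: H = [[-4, 4], [4, -8]].
det(H) = (-4)·(-8) − 4² = 16.
det(H) > 0 and tr(H) = -12 < 0, so H is negative definite and the point is a local maximum.

local maximum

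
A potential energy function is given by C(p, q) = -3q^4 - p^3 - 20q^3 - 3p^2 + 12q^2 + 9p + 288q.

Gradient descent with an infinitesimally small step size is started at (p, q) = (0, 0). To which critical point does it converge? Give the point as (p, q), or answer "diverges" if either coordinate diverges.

(-3, -3)

C is separable, so gradient descent decouples: p follows -∂C/∂p, q follows -∂C/∂q.
∂C/∂p = -3(p - 1)(p + 3); at p=0 this is 9, so p decreases.
∂C/∂q = -12(q - 2)(q + 3)(q + 4); at q=0 this is 288, so q decreases.
p converges to its nearest critical value -3 (a local min of the p-part); q converges to -3. The iterate converges to (-3, -3).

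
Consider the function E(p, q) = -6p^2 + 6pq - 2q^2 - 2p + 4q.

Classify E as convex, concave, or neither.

concave

E is quadratic, so its Hessian is the constant matrix H = [[-12, 6], [6, -4]].
det(H) = 12, tr(H) = -16.
det(H) > 0 and tr(H) < 0, so H is negative definite everywhere: concave.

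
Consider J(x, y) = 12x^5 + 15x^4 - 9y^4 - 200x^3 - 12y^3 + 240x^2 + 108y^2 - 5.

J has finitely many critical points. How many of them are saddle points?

J separates as a function of x plus a function of y, so ∇J=0 decouples.
∂J/∂x = 60x(x - 2)(x - 1)(x + 4) = 0 at x ∈ {-4, 0, 1, 2}; ∂J/∂y = -36y(y - 2)(y + 3) = 0 at y ∈ {-3, 0, 2}.
The Hessian is diagonal: diag(J_xx, J_yy). Second derivatives: J_xx(-4)=-7200, J_xx(0)=480, J_xx(1)=-300, J_xx(2)=720; J_yy(-3)=-540, J_yy(0)=216, J_yy(2)=-360.
Saddle points occur where the two diagonal entries have opposite signs: (-4, 0), (0, -3), (0, 2), (1, 0), (2, -3), (2, 2). Count: 6.

6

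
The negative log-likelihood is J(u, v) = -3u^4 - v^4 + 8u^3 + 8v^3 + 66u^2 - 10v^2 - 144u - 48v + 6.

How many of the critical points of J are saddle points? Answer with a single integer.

J separates as a function of u plus a function of v, so ∇J=0 decouples.
∂J/∂u = -12(u - 4)(u - 1)(u + 3) = 0 at u ∈ {-3, 1, 4}; ∂J/∂v = -4(v - 4)(v - 3)(v + 1) = 0 at v ∈ {-1, 3, 4}.
The Hessian is diagonal: diag(J_uu, J_vv). Second derivatives: J_uu(-3)=-336, J_uu(1)=144, J_uu(4)=-252; J_vv(-1)=-80, J_vv(3)=16, J_vv(4)=-20.
Saddle points occur where the two diagonal entries have opposite signs: (-3, 3), (1, -1), (1, 4), (4, 3). Count: 4.

4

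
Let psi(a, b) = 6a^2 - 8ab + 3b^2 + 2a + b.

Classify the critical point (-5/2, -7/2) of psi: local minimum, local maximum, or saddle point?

local minimum

The Hessian of psi is constant: H = [[12, -8], [-8, 6]].
det(H) = 12·6 − (-8)² = 8.
det(H) > 0 and tr(H) = 18 > 0, so H is positive definite and the point is a local minimum.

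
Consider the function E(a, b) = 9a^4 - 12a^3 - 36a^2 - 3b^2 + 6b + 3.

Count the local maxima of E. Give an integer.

E separates as a function of a plus a function of b, so ∇E=0 decouples.
∂E/∂a = 36a(a - 2)(a + 1) = 0 at a ∈ {-1, 0, 2}; ∂E/∂b = -6(b - 1) = 0 at b ∈ {1}.
The Hessian is diagonal: diag(E_aa, E_bb). Second derivatives: E_aa(-1)=108, E_aa(0)=-72, E_aa(2)=216; E_bb(1)=-6.
Local maxima occur where both diagonal entries negative: (0, 1). Count: 1.

1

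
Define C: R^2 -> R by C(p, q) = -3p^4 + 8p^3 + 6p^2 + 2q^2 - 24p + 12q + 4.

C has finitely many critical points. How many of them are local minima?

1

C separates as a function of p plus a function of q, so ∇C=0 decouples.
∂C/∂p = -12(p - 2)(p - 1)(p + 1) = 0 at p ∈ {-1, 1, 2}; ∂C/∂q = 4(q + 3) = 0 at q ∈ {-3}.
The Hessian is diagonal: diag(C_pp, C_qq). Second derivatives: C_pp(-1)=-72, C_pp(1)=24, C_pp(2)=-36; C_qq(-3)=4.
Local minima occur where both diagonal entries positive: (1, -3). Count: 1.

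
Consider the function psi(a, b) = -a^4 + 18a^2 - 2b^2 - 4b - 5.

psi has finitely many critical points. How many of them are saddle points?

psi separates as a function of a plus a function of b, so ∇psi=0 decouples.
∂psi/∂a = -4a(a - 3)(a + 3) = 0 at a ∈ {-3, 0, 3}; ∂psi/∂b = -4(b + 1) = 0 at b ∈ {-1}.
The Hessian is diagonal: diag(psi_aa, psi_bb). Second derivatives: psi_aa(-3)=-72, psi_aa(0)=36, psi_aa(3)=-72; psi_bb(-1)=-4.
Saddle points occur where the two diagonal entries have opposite signs: (0, -1). Count: 1.

1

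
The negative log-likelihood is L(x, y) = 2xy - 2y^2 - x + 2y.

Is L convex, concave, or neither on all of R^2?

neither

L is quadratic, so its Hessian is the constant matrix H = [[0, 2], [2, -4]].
det(H) = -4, tr(H) = -4.
det(H) < 0, so H is indefinite: neither convex nor concave.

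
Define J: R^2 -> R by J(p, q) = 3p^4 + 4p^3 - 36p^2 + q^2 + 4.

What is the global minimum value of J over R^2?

-185

J(p,q) separates as A(p) + B(q) + 4, so its minimum is min A + min B + 4.
A'(p) = 12p(p - 2)(p + 3) vanishes at p ∈ {-3, 0, 2}; B'(q) = 2q vanishes at q ∈ {0}.
Local minima of A (where A''>0): A(-3)=-189, A(2)=-64. Local minima of B: B(0)=0.
So the global minimum of J is A(-3) + B(0) + 4 = -189 + 0 + 4 = -185, attained at (-3, 0).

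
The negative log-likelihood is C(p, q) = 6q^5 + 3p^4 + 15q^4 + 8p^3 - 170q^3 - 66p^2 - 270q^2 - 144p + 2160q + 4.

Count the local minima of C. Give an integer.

4

C separates as a function of p plus a function of q, so ∇C=0 decouples.
∂C/∂p = 12(p - 3)(p + 1)(p + 4) = 0 at p ∈ {-4, -1, 3}; ∂C/∂q = 30(q - 3)(q - 2)(q + 3)(q + 4) = 0 at q ∈ {-4, -3, 2, 3}.
The Hessian is diagonal: diag(C_pp, C_qq). Second derivatives: C_pp(-4)=252, C_pp(-1)=-144, C_pp(3)=336; C_qq(-4)=-1260, C_qq(-3)=900, C_qq(2)=-900, C_qq(3)=1260.
Local minima occur where both diagonal entries positive: (-4, -3), (-4, 3), (3, -3), (3, 3). Count: 4.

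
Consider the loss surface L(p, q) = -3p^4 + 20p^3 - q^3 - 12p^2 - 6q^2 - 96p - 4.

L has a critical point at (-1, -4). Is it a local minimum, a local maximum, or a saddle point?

The mixed partial ∂²L/∂p∂q is 0, so the Hessian at any point is diag(L_pp, L_qq) = diag(12(-3p^2 + 10p - 2), -6(q + 2)).
At (-1, -4): H = diag(-180, 12).
The eigenvalues have opposite signs, so H is indefinite: a saddle point.

saddle point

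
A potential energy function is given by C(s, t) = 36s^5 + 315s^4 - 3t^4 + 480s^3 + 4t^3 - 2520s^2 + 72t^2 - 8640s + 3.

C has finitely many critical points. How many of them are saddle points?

6

C separates as a function of s plus a function of t, so ∇C=0 decouples.
∂C/∂s = 180(s - 2)(s + 2)(s + 3)(s + 4) = 0 at s ∈ {-4, -3, -2, 2}; ∂C/∂t = -12t(t - 4)(t + 3) = 0 at t ∈ {-3, 0, 4}.
The Hessian is diagonal: diag(C_ss, C_tt). Second derivatives: C_ss(-4)=-2160, C_ss(-3)=900, C_ss(-2)=-1440, C_ss(2)=21600; C_tt(-3)=-252, C_tt(0)=144, C_tt(4)=-336.
Saddle points occur where the two diagonal entries have opposite signs: (-4, 0), (-3, -3), (-3, 4), (-2, 0), (2, -3), (2, 4). Count: 6.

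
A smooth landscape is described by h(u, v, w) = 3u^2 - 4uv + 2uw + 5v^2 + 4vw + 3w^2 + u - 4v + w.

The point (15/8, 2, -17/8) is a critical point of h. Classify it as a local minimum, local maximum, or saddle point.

The Hessian is constant: H = [[6, -4, 2], [-4, 10, 4], [2, 4, 6]].
Leading principal minors: Δ₁ = 6, Δ₂ = 44, Δ₃ = 64.
All leading minors are positive, so H is positive definite: a local minimum.

local minimum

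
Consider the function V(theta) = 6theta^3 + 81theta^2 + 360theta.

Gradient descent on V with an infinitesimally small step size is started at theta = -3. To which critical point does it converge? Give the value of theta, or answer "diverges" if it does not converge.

-4

V'(theta) = 18(theta + 4)(theta + 5), so V'(-3) = 36.
Gradient descent moves in the -V' direction, i.e. theta is decreasing.
The nearest critical point in that direction is theta = -4, where V'' = 18 > 0 (a local minimum). The iterate converges there.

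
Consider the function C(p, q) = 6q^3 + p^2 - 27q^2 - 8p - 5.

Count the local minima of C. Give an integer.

1

C separates as a function of p plus a function of q, so ∇C=0 decouples.
∂C/∂p = 2(p - 4) = 0 at p ∈ {4}; ∂C/∂q = 18q(q - 3) = 0 at q ∈ {0, 3}.
The Hessian is diagonal: diag(C_pp, C_qq). Second derivatives: C_pp(4)=2; C_qq(0)=-54, C_qq(3)=54.
Local minima occur where both diagonal entries positive: (4, 3). Count: 1.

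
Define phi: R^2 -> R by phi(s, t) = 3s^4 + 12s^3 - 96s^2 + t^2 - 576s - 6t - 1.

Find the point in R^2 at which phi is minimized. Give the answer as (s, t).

(4, 3)

phi(s,t) separates as P(s) + Q(t) − 1, so its minimum is min P + min Q − 1.
P'(s) = 12(s - 4)(s + 3)(s + 4) vanishes at s ∈ {-4, -3, 4}; Q'(t) = 2(t - 3) vanishes at t ∈ {3}.
Local minima of P (where P''>0): P(-4)=768, P(4)=-2304. Local minima of Q: Q(3)=-9.
So the global minimum of phi is P(4) + Q(3) − 1 = -2304 − 9 − 1 = -2314, attained at (4, 3).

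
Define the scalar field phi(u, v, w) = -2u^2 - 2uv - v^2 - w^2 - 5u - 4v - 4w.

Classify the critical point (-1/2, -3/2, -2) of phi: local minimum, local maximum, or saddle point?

The Hessian is constant: H = [[-4, -2, 0], [-2, -2, 0], [0, 0, -2]].
Leading principal minors: Δ₁ = -4, Δ₂ = 4, Δ₃ = -8.
The minors alternate sign starting negative (−, +, −), so H is negative definite: a local maximum.

local maximum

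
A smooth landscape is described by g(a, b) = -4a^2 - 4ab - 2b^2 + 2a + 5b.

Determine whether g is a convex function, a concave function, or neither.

g is quadratic, so its Hessian is the constant matrix H = [[-8, -4], [-4, -4]].
det(H) = 16, tr(H) = -12.
det(H) > 0 and tr(H) < 0, so H is negative definite everywhere: concave.

concave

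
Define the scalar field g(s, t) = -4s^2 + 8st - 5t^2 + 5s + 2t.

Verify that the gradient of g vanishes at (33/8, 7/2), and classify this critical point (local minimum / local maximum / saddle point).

local maximum

∇g = (-8s + 8t + 5, 8s - 10t + 2); substituting (33/8, 7/2) gives ∇g = (0, 0), so (33/8, 7/2) is indeed a critical point.
The Hessian of g is constant: H = [[-8, 8], [8, -10]].
det(H) = (-8)·(-10) − 8² = 16.
det(H) > 0 and tr(H) = -18 < 0, so H is negative definite and the point is a local maximum.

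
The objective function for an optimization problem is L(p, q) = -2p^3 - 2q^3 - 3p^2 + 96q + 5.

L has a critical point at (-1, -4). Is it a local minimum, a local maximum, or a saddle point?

local minimum

The mixed partial ∂²L/∂p∂q is 0, so the Hessian at any point is diag(L_pp, L_qq) = diag(-6(2p + 1), -12q).
At (-1, -4): H = diag(6, 48).
Both eigenvalues are positive, so H is positive definite: a local minimum.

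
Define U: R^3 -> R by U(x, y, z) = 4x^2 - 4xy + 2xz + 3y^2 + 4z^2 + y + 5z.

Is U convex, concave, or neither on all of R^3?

convex

U is quadratic, so its Hessian is the constant matrix H = [[8, -4, 2], [-4, 6, 0], [2, 0, 8]].
Leading principal minors: 8, 32, 232.
All positive ⇒ H ≻ 0 ⇒ convex.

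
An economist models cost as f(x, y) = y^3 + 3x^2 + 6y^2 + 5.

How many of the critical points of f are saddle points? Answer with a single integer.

f separates as a function of x plus a function of y, so ∇f=0 decouples.
∂f/∂x = 6x = 0 at x ∈ {0}; ∂f/∂y = 3y(y + 4) = 0 at y ∈ {-4, 0}.
The Hessian is diagonal: diag(f_xx, f_yy). Second derivatives: f_xx(0)=6; f_yy(-4)=-12, f_yy(0)=12.
Saddle points occur where the two diagonal entries have opposite signs: (0, -4). Count: 1.

1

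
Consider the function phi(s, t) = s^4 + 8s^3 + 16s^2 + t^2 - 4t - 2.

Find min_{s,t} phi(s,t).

phi(s,t) separates as P(s) + Q(t) − 2, so its minimum is min P + min Q − 2.
P'(s) = 4s(s + 2)(s + 4) vanishes at s ∈ {-4, -2, 0}; Q'(t) = 2(t - 2) vanishes at t ∈ {2}.
Local minima of P (where P''>0): P(-4)=0, P(0)=0. Local minima of Q: Q(2)=-4.
So the global minimum of phi is P(-4) + Q(2) − 2 = 0 − 4 − 2 = -6, attained at (-4, 2).

-6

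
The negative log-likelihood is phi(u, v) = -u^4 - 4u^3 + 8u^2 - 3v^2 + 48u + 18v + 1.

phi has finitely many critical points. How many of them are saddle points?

1

phi separates as a function of u plus a function of v, so ∇phi=0 decouples.
∂phi/∂u = -4(u - 2)(u + 2)(u + 3) = 0 at u ∈ {-3, -2, 2}; ∂phi/∂v = -6(v - 3) = 0 at v ∈ {3}.
The Hessian is diagonal: diag(phi_uu, phi_vv). Second derivatives: phi_uu(-3)=-20, phi_uu(-2)=16, phi_uu(2)=-80; phi_vv(3)=-6.
Saddle points occur where the two diagonal entries have opposite signs: (-2, 3). Count: 1.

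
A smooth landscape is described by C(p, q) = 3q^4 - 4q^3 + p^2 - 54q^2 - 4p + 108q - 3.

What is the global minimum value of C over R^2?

C(p,q) separates as A(p) + B(q) − 3, so its minimum is min A + min B − 3.
A'(p) = 2p - 4 vanishes at p ∈ {2}; B'(q) = 12(q - 3)(q - 1)(q + 3) vanishes at q ∈ {-3, 1, 3}.
Local minima of A (where A''>0): A(2)=-4. Local minima of B: B(-3)=-459, B(3)=-27.
So the global minimum of C is A(2) + B(-3) − 3 = -4 − 459 − 3 = -466, attained at (2, -3).

-466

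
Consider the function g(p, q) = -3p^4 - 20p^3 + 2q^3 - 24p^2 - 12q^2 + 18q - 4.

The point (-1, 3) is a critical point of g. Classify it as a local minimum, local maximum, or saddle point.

local minimum

The mixed partial ∂²g/∂p∂q is 0, so the Hessian at any point is diag(g_pp, g_qq) = diag(-12(3p^2 + 10p + 4), 12(q - 2)).
At (-1, 3): H = diag(36, 12).
Both eigenvalues are positive, so H is positive definite: a local minimum.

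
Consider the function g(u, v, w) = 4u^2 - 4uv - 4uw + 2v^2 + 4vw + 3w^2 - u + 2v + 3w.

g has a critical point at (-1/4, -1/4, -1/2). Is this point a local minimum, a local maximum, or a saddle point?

The Hessian is constant: H = [[8, -4, -4], [-4, 4, 4], [-4, 4, 6]].
Leading principal minors: Δ₁ = 8, Δ₂ = 16, Δ₃ = 32.
All leading minors are positive, so H is positive definite: a local minimum.

local minimum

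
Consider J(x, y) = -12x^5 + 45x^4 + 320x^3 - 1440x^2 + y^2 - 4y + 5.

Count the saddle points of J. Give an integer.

2

J separates as a function of x plus a function of y, so ∇J=0 decouples.
∂J/∂x = -60x(x - 4)(x - 3)(x + 4) = 0 at x ∈ {-4, 0, 3, 4}; ∂J/∂y = 2(y - 2) = 0 at y ∈ {2}.
The Hessian is diagonal: diag(J_xx, J_yy). Second derivatives: J_xx(-4)=13440, J_xx(0)=-2880, J_xx(3)=1260, J_xx(4)=-1920; J_yy(2)=2.
Saddle points occur where the two diagonal entries have opposite signs: (0, 2), (4, 2). Count: 2.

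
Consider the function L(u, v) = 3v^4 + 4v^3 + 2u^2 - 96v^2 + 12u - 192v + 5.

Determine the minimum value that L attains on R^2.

-1293

L(u,v) separates as P(u) + Q(v) + 5, so its minimum is min P + min Q + 5.
P'(u) = 4u + 12 vanishes at u ∈ {-3}; Q'(v) = 12(v - 4)(v + 1)(v + 4) vanishes at v ∈ {-4, -1, 4}.
Local minima of P (where P''>0): P(-3)=-18. Local minima of Q: Q(-4)=-256, Q(4)=-1280.
So the global minimum of L is P(-3) + Q(4) + 5 = -18 − 1280 + 5 = -1293, attained at (-3, 4).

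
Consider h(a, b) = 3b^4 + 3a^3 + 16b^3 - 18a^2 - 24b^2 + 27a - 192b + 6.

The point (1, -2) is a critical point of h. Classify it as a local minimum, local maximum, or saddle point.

The mixed partial ∂²h/∂a∂b is 0, so the Hessian at any point is diag(h_aa, h_bb) = diag(18(a - 2), 12(3b^2 + 8b - 4)).
At (1, -2): H = diag(-18, -96).
Both eigenvalues are negative, so H is negative definite: a local maximum.

local maximum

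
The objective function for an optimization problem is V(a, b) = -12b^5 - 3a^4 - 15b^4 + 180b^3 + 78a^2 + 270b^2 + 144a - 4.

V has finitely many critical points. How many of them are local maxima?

V separates as a function of a plus a function of b, so ∇V=0 decouples.
∂V/∂a = -12(a - 4)(a + 1)(a + 3) = 0 at a ∈ {-3, -1, 4}; ∂V/∂b = -60b(b - 3)(b + 1)(b + 3) = 0 at b ∈ {-3, -1, 0, 3}.
The Hessian is diagonal: diag(V_aa, V_bb). Second derivatives: V_aa(-3)=-168, V_aa(-1)=120, V_aa(4)=-420; V_bb(-3)=2160, V_bb(-1)=-480, V_bb(0)=540, V_bb(3)=-4320.
Local maxima occur where both diagonal entries negative: (-3, -1), (-3, 3), (4, -1), (4, 3). Count: 4.

4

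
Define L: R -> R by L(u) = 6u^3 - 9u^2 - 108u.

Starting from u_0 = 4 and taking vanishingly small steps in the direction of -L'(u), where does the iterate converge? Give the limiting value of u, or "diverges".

3

L'(u) = 18(u - 3)(u + 2), so L'(4) = 108.
Gradient descent moves in the -L' direction, i.e. u is decreasing.
The nearest critical point in that direction is u = 3, where L'' = 90 > 0 (a local minimum). The iterate converges there.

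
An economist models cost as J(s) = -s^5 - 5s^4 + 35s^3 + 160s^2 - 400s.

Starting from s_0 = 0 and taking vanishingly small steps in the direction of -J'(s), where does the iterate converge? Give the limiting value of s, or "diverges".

1

J'(s) = -5(s - 4)(s - 1)(s + 4)(s + 5), so J'(0) = -400.
Gradient descent moves in the -J' direction, i.e. s is increasing.
The nearest critical point in that direction is s = 1, where J'' = 450 > 0 (a local minimum). The iterate converges there.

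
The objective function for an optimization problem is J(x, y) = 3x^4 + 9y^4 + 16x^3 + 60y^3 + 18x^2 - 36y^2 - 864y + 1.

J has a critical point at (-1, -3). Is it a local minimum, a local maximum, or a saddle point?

local maximum

The mixed partial ∂²J/∂x∂y is 0, so the Hessian at any point is diag(J_xx, J_yy) = diag(12(3x^2 + 8x + 3), 36(3y^2 + 10y - 2)).
At (-1, -3): H = diag(-24, -180).
Both eigenvalues are negative, so H is negative definite: a local maximum.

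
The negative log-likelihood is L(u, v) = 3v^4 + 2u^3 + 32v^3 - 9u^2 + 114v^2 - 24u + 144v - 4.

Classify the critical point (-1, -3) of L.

local maximum

The mixed partial ∂²L/∂u∂v is 0, so the Hessian at any point is diag(L_uu, L_vv) = diag(6(2u - 3), 12(3v^2 + 16v + 19)).
At (-1, -3): H = diag(-30, -24).
Both eigenvalues are negative, so H is negative definite: a local maximum.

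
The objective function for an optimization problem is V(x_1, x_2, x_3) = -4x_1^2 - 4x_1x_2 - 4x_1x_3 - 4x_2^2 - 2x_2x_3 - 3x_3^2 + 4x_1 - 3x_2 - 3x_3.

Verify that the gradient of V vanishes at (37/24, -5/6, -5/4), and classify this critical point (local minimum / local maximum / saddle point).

∇V = (-8x_1 - 4x_2 - 4x_3 + 4, -4x_1 - 8x_2 - 2x_3 - 3, -4x_1 - 2x_2 - 6x_3 - 3); substituting (37/24, -5/6, -5/4) gives ∇V = (0, 0, 0), so (37/24, -5/6, -5/4) is indeed a critical point.
The Hessian is constant: H = [[-8, -4, -4], [-4, -8, -2], [-4, -2, -6]].
Leading principal minors: Δ₁ = -8, Δ₂ = 48, Δ₃ = -192.
The minors alternate sign starting negative (−, +, −), so H is negative definite: a local maximum.

local maximum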